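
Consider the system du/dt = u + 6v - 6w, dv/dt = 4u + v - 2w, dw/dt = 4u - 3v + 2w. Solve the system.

u(t) = 2C_1e^(4t) + C_2e^(t), v(t) = 2C_1e^(4t) + 2C_2e^(t) + C_3e^(-t), w(t) = C_1e^(4t) + 2C_2e^(t) + C_3e^(-t)

Coefficient matrix A = [[1, 6, -6], [4, 1, -2], [4, -3, 2]].
det(A - λI) = 0 gives eigenvalues λ = 4, 1, -1.
For λ=4: eigenvector (2,2,1).
For λ=1: eigenvector (1,2,2).
For λ=-1: eigenvector (0,1,1).
General solution: C_1e^(4t)(2,2,1) + C_2e^(t)(1,2,2) + C_3e^(-t)(0,1,1).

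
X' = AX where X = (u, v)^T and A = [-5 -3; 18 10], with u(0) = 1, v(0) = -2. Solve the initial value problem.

Coefficient matrix A = [[-5, -3], [18, 10]].
Characteristic polynomial det(A - λI) = λ^2 - 5λ + 4 = 0.
Eigenvalues λ = 1, 4.
For λ=1: (A-λI) row 1 is [-6, -3], so an eigenvector is (1, -2).
For λ=4: (A-λI) row 1 is [-9, -3], so an eigenvector is (-1, 3).
General solution: K_1e^(t)(1,-2) + K_2e^(4t)(-1,3).
Applying u(0)=1, v(0)=-2 gives K_1=1, K_2=0.

u(t) = e^(t), v(t) = -2e^(t)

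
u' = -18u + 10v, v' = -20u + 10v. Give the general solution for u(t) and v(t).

Coefficient matrix A = [[-18, 10], [-20, 10]].
Characteristic polynomial det(A - λI) = λ^2 + 8λ + 20 = 0.
Eigenvalues λ = -4 ± 2i (complex conjugate pair).
For λ=-4+2i: an eigenvector is (2,3) - i(1,1) = (2 - i, 3 - i).
A real fundamental pair from Re and Im of e^((-4+2i)t)v: X_1 = e^(-4t)(cos(2t)·(2,3) + sin(2t)·(1,1)), X_2 = e^(-4t)(sin(2t)·(2,3) - cos(2t)·(1,1)).
General solution: C_1X_1 + C_2X_2.

u(t) = C_1e^(-4t)sin(2t) + 2C_1e^(-4t)cos(2t) + 2C_2e^(-4t)sin(2t) - C_2e^(-4t)cos(2t), v(t) = C_1e^(-4t)sin(2t) + 3C_1e^(-4t)cos(2t) + 3C_2e^(-4t)sin(2t) - C_2e^(-4t)cos(2t)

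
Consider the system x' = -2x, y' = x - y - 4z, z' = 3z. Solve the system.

Coefficient matrix A = [[-2, 0, 0], [1, -1, -4], [0, 0, 3]].
det(A - λI) = 0 gives eigenvalues λ = -2, -1, 3.
For λ=-2: eigenvector (1,-1,0).
For λ=-1: eigenvector (0,1,0).
For λ=3: eigenvector (0,1,-1).
General solution: K_1e^(-2t)(1,-1,0) + K_2e^(-t)(0,1,0) + K_3e^(3t)(0,1,-1).

x(t) = K_1e^(-2t), y(t) = -K_1e^(-2t) + K_2e^(-t) + K_3e^(3t), z(t) = -K_3e^(3t)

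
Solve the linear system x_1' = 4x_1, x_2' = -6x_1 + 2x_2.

Coefficient matrix A = [[4, 0], [-6, 2]].
Characteristic polynomial det(A - λI) = λ^2 - 6λ + 8 = 0.
Eigenvalues λ = 2, 4.
For λ=2: (A-λI) row 1 is [2, 0], so an eigenvector is (0, -1).
For λ=4: (A-λI) row 2 is [-6, -2], so an eigenvector is (-1, 3).
General solution: c_1e^(2t)(0,-1) + c_2e^(4t)(-1,3).

x_1(t) = -c_2e^(4t), x_2(t) = -c_1e^(2t) + 3c_2e^(4t)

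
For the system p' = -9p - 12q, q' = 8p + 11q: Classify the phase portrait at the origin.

saddle

A = [[-9,-12],[8,11]]; det(A-λI) = λ^2 - 2λ - 3.
λ = 3, -1: opposite signs.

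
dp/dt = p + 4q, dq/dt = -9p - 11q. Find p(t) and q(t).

p(t) = -2c_1e^(-5t) - 2c_2te^(-5t) - c_2e^(-5t), q(t) = 3c_1e^(-5t) + 3c_2te^(-5t) + c_2e^(-5t)

Coefficient matrix A = [[1, 4], [-9, -11]].
Characteristic polynomial det(A - λI) = λ^2 + 10λ + 25 = 0.
Single eigenvalue λ = -5 with algebraic multiplicity 2.
Eigenvector v = (-2,3); generalized eigenvector w with (A-λI)w=v is (-1,1).
General solution: e^(-5t)[c_1·v + c_2·(t·v + w)].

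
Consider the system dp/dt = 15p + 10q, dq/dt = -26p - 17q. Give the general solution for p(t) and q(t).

p(t) = 2C_1e^(-t)sin(2t) - C_1e^(-t)cos(2t) - C_2e^(-t)sin(2t) - 2C_2e^(-t)cos(2t), q(t) = -3C_1e^(-t)sin(2t) + 2C_1e^(-t)cos(2t) + 2C_2e^(-t)sin(2t) + 3C_2e^(-t)cos(2t)

Coefficient matrix A = [[15, 10], [-26, -17]].
Characteristic polynomial det(A - λI) = λ^2 + 2λ + 5 = 0.
Eigenvalues λ = -1 ± 2i (complex conjugate pair).
For λ=-1+2i: an eigenvector is (-1,2) - i(2,-3) = (-1 - 2i, 2 + 3i).
A real fundamental pair from Re and Im of e^((-1+2i)t)v: X_1 = e^(-t)(cos(2t)·(-1,2) + sin(2t)·(2,-3)), X_2 = e^(-t)(sin(2t)·(-1,2) - cos(2t)·(2,-3)).
General solution: C_1X_1 + C_2X_2.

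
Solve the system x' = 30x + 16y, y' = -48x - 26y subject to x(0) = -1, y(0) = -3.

x(t) = -10e^(6t) + 9e^(-2t), y(t) = 15e^(6t) - 18e^(-2t)

Coefficient matrix A = [[30, 16], [-48, -26]].
Characteristic polynomial det(A - λI) = λ^2 - 4λ - 12 = 0.
Eigenvalues λ = 6, -2.
For λ=6: (A-λI) row 1 is [24, 16], so an eigenvector is (2, -3).
For λ=-2: (A-λI) row 1 is [32, 16], so an eigenvector is (-1, 2).
General solution: C_1e^(6t)(2,-3) + C_2e^(-2t)(-1,2).
Applying x(0)=-1, y(0)=-3 gives C_1=-5, C_2=-9.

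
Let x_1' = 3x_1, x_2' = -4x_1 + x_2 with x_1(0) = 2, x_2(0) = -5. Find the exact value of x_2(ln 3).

-111

A = [[3,0],[-4,1]]; eigenvalues λ = 3, 1.
Eigenvectors: (1,-2) for λ=3, (0,1) for λ=1.
From the initial condition, c_1 = 2, c_2 = -1.
x_2(ln 3) = (2)(3^3)(-2) + (-1)(3^1)(1) = -111.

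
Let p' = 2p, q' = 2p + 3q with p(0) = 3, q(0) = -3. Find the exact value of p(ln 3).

A = [[2,0],[2,3]]; eigenvalues λ = 3, 2.
Eigenvectors: (0,-1) for λ=3, (-1,2) for λ=2.
From the initial condition, c_1 = -3, c_2 = -3.
p(ln 3) = (-3)(3^3)(0) + (-3)(3^2)(-1) = 27.

27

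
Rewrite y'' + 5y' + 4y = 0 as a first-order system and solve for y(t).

Let x_1 = y, x_2 = y'. Then x_1' = x_2 and x_2' = -4x_1 - 5x_2.
A = [[0,1],[-4,-5]]; det(A-λI) = λ^2 + 5λ + 4.
Eigenvalues λ = -1, -4 with eigenvectors (1,-1), (1,-4).

y(t) = C_1e^(-t) + C_2e^(-4t)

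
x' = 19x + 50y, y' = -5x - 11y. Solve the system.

Coefficient matrix A = [[19, 50], [-5, -11]].
Characteristic polynomial det(A - λI) = λ^2 - 8λ + 41 = 0.
Eigenvalues λ = 4 ± 5i (complex conjugate pair).
For λ=4+5i: an eigenvector is (3,-1) - i(-1,0) = (3 + i, -1).
A real fundamental pair from Re and Im of e^((4+5i)t)v: X_1 = e^(4t)(cos(5t)·(3,-1) + sin(5t)·(-1,0)), X_2 = e^(4t)(sin(5t)·(3,-1) - cos(5t)·(-1,0)).
General solution: C_1X_1 + C_2X_2.

x(t) = -C_1e^(4t)sin(5t) + 3C_1e^(4t)cos(5t) + 3C_2e^(4t)sin(5t) + C_2e^(4t)cos(5t), y(t) = -C_1e^(4t)cos(5t) - C_2e^(4t)sin(5t)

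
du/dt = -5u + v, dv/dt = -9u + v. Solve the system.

u(t) = -c_1e^(-2t) - c_2te^(-2t) + c_2e^(-2t), v(t) = -3c_1e^(-2t) - 3c_2te^(-2t) + 2c_2e^(-2t)

Coefficient matrix A = [[-5, 1], [-9, 1]].
Characteristic polynomial det(A - λI) = λ^2 + 4λ + 4 = 0.
Single eigenvalue λ = -2 with algebraic multiplicity 2.
Eigenvector v = (-1,-3); generalized eigenvector w with (A-λI)w=v is (1,2).
General solution: e^(-2t)[c_1·v + c_2·(t·v + w)].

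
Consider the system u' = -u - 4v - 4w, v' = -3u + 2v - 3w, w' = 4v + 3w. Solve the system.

u(t) = -4c_1e^(2t) + 2c_2e^(-t) + c_3e^(3t), v(t) = -c_1e^(2t) + c_2e^(-t), w(t) = 4c_1e^(2t) - c_2e^(-t) - c_3e^(3t)

Coefficient matrix A = [[-1, -4, -4], [-3, 2, -3], [0, 4, 3]].
det(A - λI) = 0 gives eigenvalues λ = 2, -1, 3.
For λ=2: eigenvector (-4,-1,4).
For λ=-1: eigenvector (2,1,-1).
For λ=3: eigenvector (1,0,-1).
General solution: c_1e^(2t)(-4,-1,4) + c_2e^(-t)(2,1,-1) + c_3e^(3t)(1,0,-1).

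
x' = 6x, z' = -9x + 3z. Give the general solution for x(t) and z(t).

Coefficient matrix A = [[6, 0], [-9, 3]].
Characteristic polynomial det(A - λI) = λ^2 - 9λ + 18 = 0.
Eigenvalues λ = 6, 3.
For λ=6: (A-λI) row 2 is [-9, -3], so an eigenvector is (-1, 3).
For λ=3: (A-λI) row 1 is [3, 0], so an eigenvector is (0, 1).
General solution: C_1e^(6t)(-1,3) + C_2e^(3t)(0,1).

x(t) = -C_1e^(6t), z(t) = 3C_1e^(6t) + C_2e^(3t)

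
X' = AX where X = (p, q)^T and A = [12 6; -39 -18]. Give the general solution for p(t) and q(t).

Coefficient matrix A = [[12, 6], [-39, -18]].
Characteristic polynomial det(A - λI) = λ^2 + 6λ + 18 = 0.
Eigenvalues λ = -3 ± 3i (complex conjugate pair).
For λ=-3+3i: an eigenvector is (1,-3) - i(-1,2) = (1 + i, -3 - 2i).
A real fundamental pair from Re and Im of e^((-3+3i)t)v: X_1 = e^(-3t)(cos(3t)·(1,-3) + sin(3t)·(-1,2)), X_2 = e^(-3t)(sin(3t)·(1,-3) - cos(3t)·(-1,2)).
General solution: K_1X_1 + K_2X_2.

p(t) = -K_1e^(-3t)sin(3t) + K_1e^(-3t)cos(3t) + K_2e^(-3t)sin(3t) + K_2e^(-3t)cos(3t), q(t) = 2K_1e^(-3t)sin(3t) - 3K_1e^(-3t)cos(3t) - 3K_2e^(-3t)sin(3t) - 2K_2e^(-3t)cos(3t)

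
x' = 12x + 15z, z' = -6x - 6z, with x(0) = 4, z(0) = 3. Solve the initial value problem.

x(t) = 27e^(3t)sin(3t) + 4e^(3t)cos(3t), z(t) = -17e^(3t)sin(3t) + 3e^(3t)cos(3t)

Coefficient matrix A = [[12, 15], [-6, -6]].
Characteristic polynomial det(A - λI) = λ^2 - 6λ + 18 = 0.
Eigenvalues λ = 3 ± 3i (complex conjugate pair).
For λ=3+3i: an eigenvector is (-1,1) - i(2,-1) = (-1 - 2i, 1 + i).
A real fundamental pair from Re and Im of e^((3+3i)t)v: X_1 = e^(3t)(cos(3t)·(-1,1) + sin(3t)·(2,-1)), X_2 = e^(3t)(sin(3t)·(-1,1) - cos(3t)·(2,-1)).
General solution: c_1X_1 + c_2X_2.
Applying x(0)=4, z(0)=3 gives c_1=10, c_2=-7.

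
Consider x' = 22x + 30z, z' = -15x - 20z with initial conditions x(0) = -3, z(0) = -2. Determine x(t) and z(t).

Coefficient matrix A = [[22, 30], [-15, -20]].
Characteristic polynomial det(A - λI) = λ^2 - 2λ + 10 = 0.
Eigenvalues λ = 1 ± 3i (complex conjugate pair).
For λ=1+3i: an eigenvector is (-1,1) - i(3,-2) = (-1 - 3i, 1 + 2i).
A real fundamental pair from Re and Im of e^((1+3i)t)v: X_1 = e^(t)(cos(3t)·(-1,1) + sin(3t)·(3,-2)), X_2 = e^(t)(sin(3t)·(-1,1) - cos(3t)·(3,-2)).
General solution: K_1X_1 + K_2X_2.
Applying x(0)=-3, z(0)=-2 gives K_1=-12, K_2=5.

x(t) = -41e^(t)sin(3t) - 3e^(t)cos(3t), z(t) = 29e^(t)sin(3t) - 2e^(t)cos(3t)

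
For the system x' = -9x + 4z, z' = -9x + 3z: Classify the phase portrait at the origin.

A = [[-9,4],[-9,3]]; det(A-λI) = λ^2 + 6λ + 9.
repeated λ = -3 with a single eigenvector.

stable improper node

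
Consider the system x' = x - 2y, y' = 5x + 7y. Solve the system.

Coefficient matrix A = [[1, -2], [5, 7]].
Characteristic polynomial det(A - λI) = λ^2 - 8λ + 17 = 0.
Eigenvalues λ = 4 ± i (complex conjugate pair).
For λ=4+i: an eigenvector is (1,-2) - i(1,-1) = (1 - i, -2 + i).
A real fundamental pair from Re and Im of e^((4+i)t)v: X_1 = e^(4t)(cos(t)·(1,-2) + sin(t)·(1,-1)), X_2 = e^(4t)(sin(t)·(1,-2) - cos(t)·(1,-1)).
General solution: C_1X_1 + C_2X_2.

x(t) = C_1e^(4t)sin(t) + C_1e^(4t)cos(t) + C_2e^(4t)sin(t) - C_2e^(4t)cos(t), y(t) = -C_1e^(4t)sin(t) - 2C_1e^(4t)cos(t) - 2C_2e^(4t)sin(t) + C_2e^(4t)cos(t)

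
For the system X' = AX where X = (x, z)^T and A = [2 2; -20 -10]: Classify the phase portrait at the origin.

stable spiral

A = [[2,2],[-20,-10]]; det(A-λI) = λ^2 + 8λ + 20.
λ = -4 ± 2i: negative real part.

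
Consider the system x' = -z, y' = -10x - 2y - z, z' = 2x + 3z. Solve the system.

Coefficient matrix A = [[0, 0, -1], [-10, -2, -1], [2, 0, 3]].
det(A - λI) = 0 gives eigenvalues λ = 2, -2, 1.
For λ=2: eigenvector (1,-2,-2).
For λ=-2: eigenvector (0,1,0).
For λ=1: eigenvector (1,-3,-1).
General solution: K_1e^(2t)(1,-2,-2) + K_2e^(-2t)(0,1,0) + K_3e^(t)(1,-3,-1).

x(t) = K_1e^(2t) + K_3e^(t), y(t) = -2K_1e^(2t) + K_2e^(-2t) - 3K_3e^(t), z(t) = -2K_1e^(2t) - K_3e^(t)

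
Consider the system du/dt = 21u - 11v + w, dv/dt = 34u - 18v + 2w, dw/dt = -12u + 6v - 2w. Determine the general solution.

u(t) = 2C_1e^(4t) - C_2e^(-t) - C_3e^(-2t), v(t) = 3C_1e^(4t) - 2C_2e^(-t) - 2C_3e^(-2t), w(t) = -C_1e^(4t) + C_3e^(-2t)

Coefficient matrix A = [[21, -11, 1], [34, -18, 2], [-12, 6, -2]].
det(A - λI) = 0 gives eigenvalues λ = 4, -1, -2.
For λ=4: eigenvector (2,3,-1).
For λ=-1: eigenvector (-1,-2,0).
For λ=-2: eigenvector (-1,-2,1).
General solution: C_1e^(4t)(2,3,-1) + C_2e^(-t)(-1,-2,0) + C_3e^(-2t)(-1,-2,1).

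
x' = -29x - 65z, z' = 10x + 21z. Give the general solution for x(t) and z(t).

x(t) = -2K_1e^(-4t)sin(5t) + 3K_1e^(-4t)cos(5t) + 3K_2e^(-4t)sin(5t) + 2K_2e^(-4t)cos(5t), z(t) = K_1e^(-4t)sin(5t) - K_1e^(-4t)cos(5t) - K_2e^(-4t)sin(5t) - K_2e^(-4t)cos(5t)

Coefficient matrix A = [[-29, -65], [10, 21]].
Characteristic polynomial det(A - λI) = λ^2 + 8λ + 41 = 0.
Eigenvalues λ = -4 ± 5i (complex conjugate pair).
For λ=-4+5i: an eigenvector is (3,-1) - i(-2,1) = (3 + 2i, -1 - i).
A real fundamental pair from Re and Im of e^((-4+5i)t)v: X_1 = e^(-4t)(cos(5t)·(3,-1) + sin(5t)·(-2,1)), X_2 = e^(-4t)(sin(5t)·(3,-1) - cos(5t)·(-2,1)).
General solution: K_1X_1 + K_2X_2.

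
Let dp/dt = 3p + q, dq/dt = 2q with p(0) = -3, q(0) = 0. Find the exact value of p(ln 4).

A = [[3,1],[0,2]]; eigenvalues λ = 2, 3.
Eigenvectors: (1,-1) for λ=2, (-1,0) for λ=3.
From the initial condition, c_1 = 0, c_2 = 3.
p(ln 4) = (0)(4^2)(1) + (3)(4^3)(-1) = -192.

-192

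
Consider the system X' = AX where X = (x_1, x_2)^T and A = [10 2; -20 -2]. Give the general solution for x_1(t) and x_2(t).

Coefficient matrix A = [[10, 2], [-20, -2]].
Characteristic polynomial det(A - λI) = λ^2 - 8λ + 20 = 0.
Eigenvalues λ = 4 ± 2i (complex conjugate pair).
For λ=4+2i: an eigenvector is (0,-1) - i(-1,3) = (0 + i, -1 - 3i).
A real fundamental pair from Re and Im of e^((4+2i)t)v: X_1 = e^(4t)(cos(2t)·(0,-1) + sin(2t)·(-1,3)), X_2 = e^(4t)(sin(2t)·(0,-1) - cos(2t)·(-1,3)).
General solution: c_1X_1 + c_2X_2.

x_1(t) = -c_1e^(4t)sin(2t) + c_2e^(4t)cos(2t), x_2(t) = 3c_1e^(4t)sin(2t) - c_1e^(4t)cos(2t) - c_2e^(4t)sin(2t) - 3c_2e^(4t)cos(2t)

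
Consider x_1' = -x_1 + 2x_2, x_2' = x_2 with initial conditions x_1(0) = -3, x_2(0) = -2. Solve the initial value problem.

Coefficient matrix A = [[-1, 2], [0, 1]].
Characteristic polynomial det(A - λI) = λ^2 - 1 = 0.
Eigenvalues λ = -1, 1.
For λ=-1: (A-λI) row 1 is [0, 2], so an eigenvector is (1, 0).
For λ=1: (A-λI) row 1 is [-2, 2], so an eigenvector is (-1, -1).
General solution: c_1e^(-t)(1,0) + c_2e^(t)(-1,-1).
Applying x_1(0)=-3, x_2(0)=-2 gives c_1=-1, c_2=2.

x_1(t) = -2e^(t) - e^(-t), x_2(t) = -2e^(t)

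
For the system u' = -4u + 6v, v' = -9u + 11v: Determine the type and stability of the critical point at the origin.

A = [[-4,6],[-9,11]]; det(A-λI) = λ^2 - 7λ + 10.
λ = 5, 2: both positive.

unstable node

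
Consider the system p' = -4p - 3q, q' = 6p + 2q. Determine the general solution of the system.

Coefficient matrix A = [[-4, -3], [6, 2]].
Characteristic polynomial det(A - λI) = λ^2 + 2λ + 10 = 0.
Eigenvalues λ = -1 ± 3i (complex conjugate pair).
For λ=-1+3i: an eigenvector is (1,-1) - i(0,1) = (1, -1 - i).
A real fundamental pair from Re and Im of e^((-1+3i)t)v: X_1 = e^(-t)(cos(3t)·(1,-1) + sin(3t)·(0,1)), X_2 = e^(-t)(sin(3t)·(1,-1) - cos(3t)·(0,1)).
General solution: K_1X_1 + K_2X_2.

p(t) = K_1e^(-t)cos(3t) + K_2e^(-t)sin(3t), q(t) = K_1e^(-t)sin(3t) - K_1e^(-t)cos(3t) - K_2e^(-t)sin(3t) - K_2e^(-t)cos(3t)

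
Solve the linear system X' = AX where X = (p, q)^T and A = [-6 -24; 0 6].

Coefficient matrix A = [[-6, -24], [0, 6]].
Characteristic polynomial det(A - λI) = λ^2 - 36 = 0.
Eigenvalues λ = -6, 6.
For λ=-6: (A-λI) row 1 is [0, -24], so an eigenvector is (-1, 0).
For λ=6: (A-λI) row 1 is [-12, -24], so an eigenvector is (-2, 1).
General solution: K_1e^(-6t)(-1,0) + K_2e^(6t)(-2,1).

p(t) = -K_1e^(-6t) - 2K_2e^(6t), q(t) = K_2e^(6t)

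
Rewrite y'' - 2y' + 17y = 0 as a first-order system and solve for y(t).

y(t) = C_1e^(t)cos(4t) + C_2e^(t)sin(4t)

Let x_1 = y, x_2 = y'. Then x_1' = x_2 and x_2' = -17x_1 + 2x_2.
A = [[0,1],[-17,2]]; det(A-λI) = λ^2 - 2λ + 17.
Eigenvalues λ = 1 ± 4i.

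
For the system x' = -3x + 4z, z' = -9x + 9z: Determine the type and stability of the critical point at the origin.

unstable improper node

A = [[-3,4],[-9,9]]; det(A-λI) = λ^2 - 6λ + 9.
repeated λ = 3 with a single eigenvector.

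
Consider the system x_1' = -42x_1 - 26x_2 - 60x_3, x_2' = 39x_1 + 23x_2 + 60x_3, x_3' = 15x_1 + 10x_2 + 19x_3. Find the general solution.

Coefficient matrix A = [[-42, -26, -60], [39, 23, 60], [15, 10, 19]].
det(A - λI) = 0 gives eigenvalues λ = 4, -3, -1.
For λ=4: eigenvector (-3,3,1).
For λ=-3: eigenvector (-2,3,0).
For λ=-1: eigenvector (-4,4,1).
General solution: K_1e^(4t)(-3,3,1) + K_2e^(-3t)(-2,3,0) + K_3e^(-t)(-4,4,1).

x_1(t) = -3K_1e^(4t) - 2K_2e^(-3t) - 4K_3e^(-t), x_2(t) = 3K_1e^(4t) + 3K_2e^(-3t) + 4K_3e^(-t), x_3(t) = K_1e^(4t) + K_3e^(-t)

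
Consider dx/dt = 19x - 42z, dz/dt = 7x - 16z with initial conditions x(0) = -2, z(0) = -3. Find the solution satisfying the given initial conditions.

Coefficient matrix A = [[19, -42], [7, -16]].
Characteristic polynomial det(A - λI) = λ^2 - 3λ - 10 = 0.
Eigenvalues λ = -2, 5.
For λ=-2: (A-λI) row 1 is [21, -42], so an eigenvector is (-2, -1).
For λ=5: (A-λI) row 1 is [14, -42], so an eigenvector is (3, 1).
General solution: K_1e^(-2t)(-2,-1) + K_2e^(5t)(3,1).
Applying x(0)=-2, z(0)=-3 gives K_1=7, K_2=4.

x(t) = 12e^(5t) - 14e^(-2t), z(t) = 4e^(5t) - 7e^(-2t)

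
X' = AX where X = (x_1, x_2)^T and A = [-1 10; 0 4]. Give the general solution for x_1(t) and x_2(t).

Coefficient matrix A = [[-1, 10], [0, 4]].
Characteristic polynomial det(A - λI) = λ^2 - 3λ - 4 = 0.
Eigenvalues λ = 4, -1.
For λ=4: (A-λI) row 1 is [-5, 10], so an eigenvector is (-2, -1).
For λ=-1: (A-λI) row 1 is [0, 10], so an eigenvector is (-1, 0).
General solution: c_1e^(4t)(-2,-1) + c_2e^(-t)(-1,0).

x_1(t) = -2c_1e^(4t) - c_2e^(-t), x_2(t) = -c_1e^(4t)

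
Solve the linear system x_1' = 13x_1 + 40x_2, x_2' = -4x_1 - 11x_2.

Coefficient matrix A = [[13, 40], [-4, -11]].
Characteristic polynomial det(A - λI) = λ^2 - 2λ + 17 = 0.
Eigenvalues λ = 1 ± 4i (complex conjugate pair).
For λ=1+4i: an eigenvector is (1,0) - i(3,-1) = (1 - 3i, 0 + i).
A real fundamental pair from Re and Im of e^((1+4i)t)v: X_1 = e^(t)(cos(4t)·(1,0) + sin(4t)·(3,-1)), X_2 = e^(t)(sin(4t)·(1,0) - cos(4t)·(3,-1)).
General solution: C_1X_1 + C_2X_2.

x_1(t) = 3C_1e^(t)sin(4t) + C_1e^(t)cos(4t) + C_2e^(t)sin(4t) - 3C_2e^(t)cos(4t), x_2(t) = -C_1e^(t)sin(4t) + C_2e^(t)cos(4t)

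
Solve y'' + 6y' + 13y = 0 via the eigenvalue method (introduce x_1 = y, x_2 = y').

Let x_1 = y, x_2 = y'. Then x_1' = x_2 and x_2' = -13x_1 - 6x_2.
A = [[0,1],[-13,-6]]; det(A-λI) = λ^2 + 6λ + 13.
Eigenvalues λ = -3 ± 2i.

y(t) = c_1e^(-3t)cos(2t) + c_2e^(-3t)sin(2t)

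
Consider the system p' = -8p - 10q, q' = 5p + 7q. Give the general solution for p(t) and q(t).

p(t) = 2c_1e^(-3t) - c_2e^(2t), q(t) = -c_1e^(-3t) + c_2e^(2t)

Coefficient matrix A = [[-8, -10], [5, 7]].
Characteristic polynomial det(A - λI) = λ^2 + λ - 6 = 0.
Eigenvalues λ = -3, 2.
For λ=-3: (A-λI) row 1 is [-5, -10], so an eigenvector is (2, -1).
For λ=2: (A-λI) row 1 is [-10, -10], so an eigenvector is (-1, 1).
General solution: c_1e^(-3t)(2,-1) + c_2e^(2t)(-1,1).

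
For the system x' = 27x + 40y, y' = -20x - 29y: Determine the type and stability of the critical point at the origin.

stable spiral

A = [[27,40],[-20,-29]]; det(A-λI) = λ^2 + 2λ + 17.
λ = -1 ± 4i: negative real part.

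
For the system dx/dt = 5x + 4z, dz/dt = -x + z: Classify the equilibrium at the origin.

unstable improper node

A = [[5,4],[-1,1]]; det(A-λI) = λ^2 - 6λ + 9.
repeated λ = 3 with a single eigenvector.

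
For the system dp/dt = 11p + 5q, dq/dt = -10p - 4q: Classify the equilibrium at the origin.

A = [[11,5],[-10,-4]]; det(A-λI) = λ^2 - 7λ + 6.
λ = 6, 1: both positive.

unstable node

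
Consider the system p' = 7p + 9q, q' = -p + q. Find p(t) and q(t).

p(t) = -3K_1e^(4t) - 3K_2te^(4t) + 2K_2e^(4t), q(t) = K_1e^(4t) + K_2te^(4t) - K_2e^(4t)

Coefficient matrix A = [[7, 9], [-1, 1]].
Characteristic polynomial det(A - λI) = λ^2 - 8λ + 16 = 0.
Single eigenvalue λ = 4 with algebraic multiplicity 2.
Eigenvector v = (-3,1); generalized eigenvector w with (A-λI)w=v is (2,-1).
General solution: e^(4t)[K_1·v + K_2·(t·v + w)].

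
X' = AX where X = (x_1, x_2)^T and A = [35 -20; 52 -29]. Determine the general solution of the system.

Coefficient matrix A = [[35, -20], [52, -29]].
Characteristic polynomial det(A - λI) = λ^2 - 6λ + 25 = 0.
Eigenvalues λ = 3 ± 4i (complex conjugate pair).
For λ=3+4i: an eigenvector is (2,3) - i(1,2) = (2 - i, 3 - 2i).
A real fundamental pair from Re and Im of e^((3+4i)t)v: X_1 = e^(3t)(cos(4t)·(2,3) + sin(4t)·(1,2)), X_2 = e^(3t)(sin(4t)·(2,3) - cos(4t)·(1,2)).
General solution: K_1X_1 + K_2X_2.

x_1(t) = K_1e^(3t)sin(4t) + 2K_1e^(3t)cos(4t) + 2K_2e^(3t)sin(4t) - K_2e^(3t)cos(4t), x_2(t) = 2K_1e^(3t)sin(4t) + 3K_1e^(3t)cos(4t) + 3K_2e^(3t)sin(4t) - 2K_2e^(3t)cos(4t)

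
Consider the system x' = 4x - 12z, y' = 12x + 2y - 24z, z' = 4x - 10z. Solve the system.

x(t) = 2C_1e^(-2t) - 3C_3e^(-4t), y(t) = C_2e^(2t) - 2C_3e^(-4t), z(t) = C_1e^(-2t) - 2C_3e^(-4t)

Coefficient matrix A = [[4, 0, -12], [12, 2, -24], [4, 0, -10]].
det(A - λI) = 0 gives eigenvalues λ = -2, 2, -4.
For λ=-2: eigenvector (2,0,1).
For λ=2: eigenvector (0,1,0).
For λ=-4: eigenvector (-3,-2,-2).
General solution: C_1e^(-2t)(2,0,1) + C_2e^(2t)(0,1,0) + C_3e^(-4t)(-3,-2,-2).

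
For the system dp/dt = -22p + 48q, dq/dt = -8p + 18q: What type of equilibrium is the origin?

saddle

A = [[-22,48],[-8,18]]; det(A-λI) = λ^2 + 4λ - 12.
λ = 2, -6: opposite signs.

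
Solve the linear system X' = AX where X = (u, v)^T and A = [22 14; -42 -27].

u(t) = -2K_1e^(t) - K_2e^(-6t), v(t) = 3K_1e^(t) + 2K_2e^(-6t)

Coefficient matrix A = [[22, 14], [-42, -27]].
Characteristic polynomial det(A - λI) = λ^2 + 5λ - 6 = 0.
Eigenvalues λ = 1, -6.
For λ=1: (A-λI) row 1 is [21, 14], so an eigenvector is (-2, 3).
For λ=-6: (A-λI) row 1 is [28, 14], so an eigenvector is (-1, 2).
General solution: K_1e^(t)(-2,3) + K_2e^(-6t)(-1,2).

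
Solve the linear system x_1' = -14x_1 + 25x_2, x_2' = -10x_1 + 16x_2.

Coefficient matrix A = [[-14, 25], [-10, 16]].
Characteristic polynomial det(A - λI) = λ^2 - 2λ + 26 = 0.
Eigenvalues λ = 1 ± 5i (complex conjugate pair).
For λ=1+5i: an eigenvector is (2,1) - i(-1,-1) = (2 + i, 1 + i).
A real fundamental pair from Re and Im of e^((1+5i)t)v: X_1 = e^(t)(cos(5t)·(2,1) + sin(5t)·(-1,-1)), X_2 = e^(t)(sin(5t)·(2,1) - cos(5t)·(-1,-1)).
General solution: K_1X_1 + K_2X_2.

x_1(t) = -K_1e^(t)sin(5t) + 2K_1e^(t)cos(5t) + 2K_2e^(t)sin(5t) + K_2e^(t)cos(5t), x_2(t) = -K_1e^(t)sin(5t) + K_1e^(t)cos(5t) + K_2e^(t)sin(5t) + K_2e^(t)cos(5t)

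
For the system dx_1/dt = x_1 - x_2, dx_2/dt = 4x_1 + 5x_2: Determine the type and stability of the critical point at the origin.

A = [[1,-1],[4,5]]; det(A-λI) = λ^2 - 6λ + 9.
repeated λ = 3 with a single eigenvector.

unstable improper node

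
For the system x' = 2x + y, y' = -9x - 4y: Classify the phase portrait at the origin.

A = [[2,1],[-9,-4]]; det(A-λI) = λ^2 + 2λ + 1.
repeated λ = -1 with a single eigenvector.

stable improper node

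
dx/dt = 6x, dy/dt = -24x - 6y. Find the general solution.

x(t) = c_1e^(6t), y(t) = -2c_1e^(6t) - c_2e^(-6t)

Coefficient matrix A = [[6, 0], [-24, -6]].
Characteristic polynomial det(A - λI) = λ^2 - 36 = 0.
Eigenvalues λ = 6, -6.
For λ=6: (A-λI) row 2 is [-24, -12], so an eigenvector is (1, -2).
For λ=-6: (A-λI) row 1 is [12, 0], so an eigenvector is (0, -1).
General solution: c_1e^(6t)(1,-2) + c_2e^(-6t)(0,-1).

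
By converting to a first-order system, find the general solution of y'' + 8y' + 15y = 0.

y(t) = C_1e^(-5t) + C_2e^(-3t)

Let x_1 = y, x_2 = y'. Then x_1' = x_2 and x_2' = -15x_1 - 8x_2.
A = [[0,1],[-15,-8]]; det(A-λI) = λ^2 + 8λ + 15.
Eigenvalues λ = -5, -3 with eigenvectors (1,-5), (1,-3).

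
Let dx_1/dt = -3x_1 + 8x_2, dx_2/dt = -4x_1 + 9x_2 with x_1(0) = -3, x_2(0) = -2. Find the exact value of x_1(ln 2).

A = [[-3,8],[-4,9]]; eigenvalues λ = 1, 5.
Eigenvectors: (2,1) for λ=1, (-1,-1) for λ=5.
From the initial condition, c_1 = -1, c_2 = 1.
x_1(ln 2) = (-1)(2^1)(2) + (1)(2^5)(-1) = -36.

-36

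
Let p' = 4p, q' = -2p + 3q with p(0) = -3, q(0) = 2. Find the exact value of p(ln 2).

-48

A = [[4,0],[-2,3]]; eigenvalues λ = 4, 3.
Eigenvectors: (-1,2) for λ=4, (0,1) for λ=3.
From the initial condition, c_1 = 3, c_2 = -4.
p(ln 2) = (3)(2^4)(-1) + (-4)(2^3)(0) = -48.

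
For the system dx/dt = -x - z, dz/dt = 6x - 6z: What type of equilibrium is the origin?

A = [[-1,-1],[6,-6]]; det(A-λI) = λ^2 + 7λ + 12.
λ = -3, -4: both negative.

stable node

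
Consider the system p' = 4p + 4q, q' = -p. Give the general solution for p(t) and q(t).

Coefficient matrix A = [[4, 4], [-1, 0]].
Characteristic polynomial det(A - λI) = λ^2 - 4λ + 4 = 0.
Single eigenvalue λ = 2 with algebraic multiplicity 2.
Eigenvector v = (2,-1); generalized eigenvector w with (A-λI)w=v is (-3,2).
General solution: e^(2t)[c_1·v + c_2·(t·v + w)].

p(t) = 2c_1e^(2t) + 2c_2te^(2t) - 3c_2e^(2t), q(t) = -c_1e^(2t) - c_2te^(2t) + 2c_2e^(2t)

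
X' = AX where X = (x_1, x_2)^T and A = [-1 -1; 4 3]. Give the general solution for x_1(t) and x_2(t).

x_1(t) = C_1e^(t) + C_2te^(t) - 2C_2e^(t), x_2(t) = -2C_1e^(t) - 2C_2te^(t) + 3C_2e^(t)

Coefficient matrix A = [[-1, -1], [4, 3]].
Characteristic polynomial det(A - λI) = λ^2 - 2λ + 1 = 0.
Single eigenvalue λ = 1 with algebraic multiplicity 2.
Eigenvector v = (1,-2); generalized eigenvector w with (A-λI)w=v is (-2,3).
General solution: e^(t)[C_1·v + C_2·(t·v + w)].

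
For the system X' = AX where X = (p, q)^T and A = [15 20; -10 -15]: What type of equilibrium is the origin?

saddle

A = [[15,20],[-10,-15]]; det(A-λI) = λ^2 - 25.
λ = 5, -5: opposite signs.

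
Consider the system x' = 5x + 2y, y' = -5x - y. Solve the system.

Coefficient matrix A = [[5, 2], [-5, -1]].
Characteristic polynomial det(A - λI) = λ^2 - 4λ + 5 = 0.
Eigenvalues λ = 2 ± i (complex conjugate pair).
For λ=2+i: an eigenvector is (-1,1) - i(-1,2) = (-1 + i, 1 - 2i).
A real fundamental pair from Re and Im of e^((2+i)t)v: X_1 = e^(2t)(cos(t)·(-1,1) + sin(t)·(-1,2)), X_2 = e^(2t)(sin(t)·(-1,1) - cos(t)·(-1,2)).
General solution: c_1X_1 + c_2X_2.

x(t) = -c_1e^(2t)sin(t) - c_1e^(2t)cos(t) - c_2e^(2t)sin(t) + c_2e^(2t)cos(t), y(t) = 2c_1e^(2t)sin(t) + c_1e^(2t)cos(t) + c_2e^(2t)sin(t) - 2c_2e^(2t)cos(t)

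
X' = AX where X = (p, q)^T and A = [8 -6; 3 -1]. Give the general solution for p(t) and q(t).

Coefficient matrix A = [[8, -6], [3, -1]].
Characteristic polynomial det(A - λI) = λ^2 - 7λ + 10 = 0.
Eigenvalues λ = 2, 5.
For λ=2: (A-λI) row 1 is [6, -6], so an eigenvector is (-1, -1).
For λ=5: (A-λI) row 1 is [3, -6], so an eigenvector is (-2, -1).
General solution: C_1e^(2t)(-1,-1) + C_2e^(5t)(-2,-1).

p(t) = -C_1e^(2t) - 2C_2e^(5t), q(t) = -C_1e^(2t) - C_2e^(5t)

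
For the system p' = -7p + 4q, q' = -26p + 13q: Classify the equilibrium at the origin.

A = [[-7,4],[-26,13]]; det(A-λI) = λ^2 - 6λ + 13.
λ = 3 ± 2i: positive real part.

unstable spiral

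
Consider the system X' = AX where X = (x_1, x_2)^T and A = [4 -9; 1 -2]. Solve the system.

Coefficient matrix A = [[4, -9], [1, -2]].
Characteristic polynomial det(A - λI) = λ^2 - 2λ + 1 = 0.
Single eigenvalue λ = 1 with algebraic multiplicity 2.
Eigenvector v = (3,1); generalized eigenvector w with (A-λI)w=v is (1,0).
General solution: e^(t)[K_1·v + K_2·(t·v + w)].

x_1(t) = 3K_1e^(t) + 3K_2te^(t) + K_2e^(t), x_2(t) = K_1e^(t) + K_2te^(t)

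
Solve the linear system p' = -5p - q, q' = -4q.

Coefficient matrix A = [[-5, -1], [0, -4]].
Characteristic polynomial det(A - λI) = λ^2 + 9λ + 20 = 0.
Eigenvalues λ = -5, -4.
For λ=-5: (A-λI) row 1 is [0, -1], so an eigenvector is (-1, 0).
For λ=-4: (A-λI) row 1 is [-1, -1], so an eigenvector is (-1, 1).
General solution: K_1e^(-5t)(-1,0) + K_2e^(-4t)(-1,1).

p(t) = -K_1e^(-5t) - K_2e^(-4t), q(t) = K_2e^(-4t)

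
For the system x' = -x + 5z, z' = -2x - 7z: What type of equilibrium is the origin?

stable spiral

A = [[-1,5],[-2,-7]]; det(A-λI) = λ^2 + 8λ + 17.
λ = -4 ± i: negative real part.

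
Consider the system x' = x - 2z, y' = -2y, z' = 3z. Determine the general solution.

Coefficient matrix A = [[1, 0, -2], [0, -2, 0], [0, 0, 3]].
det(A - λI) = 0 gives eigenvalues λ = -2, 1, 3.
For λ=-2: eigenvector (0,1,0).
For λ=1: eigenvector (1,0,0).
For λ=3: eigenvector (-1,0,1).
General solution: K_1e^(-2t)(0,1,0) + K_2e^(t)(1,0,0) + K_3e^(3t)(-1,0,1).

x(t) = K_2e^(t) - K_3e^(3t), y(t) = K_1e^(-2t), z(t) = K_3e^(3t)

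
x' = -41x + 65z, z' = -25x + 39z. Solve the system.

x(t) = 3C_1e^(-t)sin(5t) - 2C_1e^(-t)cos(5t) - 2C_2e^(-t)sin(5t) - 3C_2e^(-t)cos(5t), z(t) = 2C_1e^(-t)sin(5t) - C_1e^(-t)cos(5t) - C_2e^(-t)sin(5t) - 2C_2e^(-t)cos(5t)

Coefficient matrix A = [[-41, 65], [-25, 39]].
Characteristic polynomial det(A - λI) = λ^2 + 2λ + 26 = 0.
Eigenvalues λ = -1 ± 5i (complex conjugate pair).
For λ=-1+5i: an eigenvector is (-2,-1) - i(3,2) = (-2 - 3i, -1 - 2i).
A real fundamental pair from Re and Im of e^((-1+5i)t)v: X_1 = e^(-t)(cos(5t)·(-2,-1) + sin(5t)·(3,2)), X_2 = e^(-t)(sin(5t)·(-2,-1) - cos(5t)·(3,2)).
General solution: C_1X_1 + C_2X_2.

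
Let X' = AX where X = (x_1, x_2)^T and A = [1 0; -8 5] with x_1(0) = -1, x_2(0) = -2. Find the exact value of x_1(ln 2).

-2

A = [[1,0],[-8,5]]; eigenvalues λ = 5, 1.
Eigenvectors: (0,-1) for λ=5, (1,2) for λ=1.
From the initial condition, c_1 = 0, c_2 = -1.
x_1(ln 2) = (0)(2^5)(0) + (-1)(2^1)(1) = -2.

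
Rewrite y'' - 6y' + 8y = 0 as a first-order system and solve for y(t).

Let x_1 = y, x_2 = y'. Then x_1' = x_2 and x_2' = -8x_1 + 6x_2.
A = [[0,1],[-8,6]]; det(A-λI) = λ^2 - 6λ + 8.
Eigenvalues λ = 4, 2 with eigenvectors (1,4), (1,2).

y(t) = c_1e^(4t) + c_2e^(2t)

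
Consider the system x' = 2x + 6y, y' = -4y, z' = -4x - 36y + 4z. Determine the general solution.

Coefficient matrix A = [[2, 6, 0], [0, -4, 0], [-4, -36, 4]].
det(A - λI) = 0 gives eigenvalues λ = 2, -4, 4.
For λ=2: eigenvector (1,0,2).
For λ=-4: eigenvector (-1,1,4).
For λ=4: eigenvector (0,0,1).
General solution: K_1e^(2t)(1,0,2) + K_2e^(-4t)(-1,1,4) + K_3e^(4t)(0,0,1).

x(t) = K_1e^(2t) - K_2e^(-4t), y(t) = K_2e^(-4t), z(t) = 2K_1e^(2t) + 4K_2e^(-4t) + K_3e^(4t)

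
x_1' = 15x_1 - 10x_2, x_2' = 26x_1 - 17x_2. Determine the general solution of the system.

Coefficient matrix A = [[15, -10], [26, -17]].
Characteristic polynomial det(A - λI) = λ^2 + 2λ + 5 = 0.
Eigenvalues λ = -1 ± 2i (complex conjugate pair).
For λ=-1+2i: an eigenvector is (-1,-2) - i(2,3) = (-1 - 2i, -2 - 3i).
A real fundamental pair from Re and Im of e^((-1+2i)t)v: X_1 = e^(-t)(cos(2t)·(-1,-2) + sin(2t)·(2,3)), X_2 = e^(-t)(sin(2t)·(-1,-2) - cos(2t)·(2,3)).
General solution: K_1X_1 + K_2X_2.

x_1(t) = 2K_1e^(-t)sin(2t) - K_1e^(-t)cos(2t) - K_2e^(-t)sin(2t) - 2K_2e^(-t)cos(2t), x_2(t) = 3K_1e^(-t)sin(2t) - 2K_1e^(-t)cos(2t) - 2K_2e^(-t)sin(2t) - 3K_2e^(-t)cos(2t)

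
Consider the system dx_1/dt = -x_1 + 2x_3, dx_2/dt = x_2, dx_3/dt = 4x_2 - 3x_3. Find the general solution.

x_1(t) = c_1e^(-t) + c_2e^(t) - c_3e^(-3t), x_2(t) = c_2e^(t), x_3(t) = c_2e^(t) + c_3e^(-3t)

Coefficient matrix A = [[-1, 0, 2], [0, 1, 0], [0, 4, -3]].
det(A - λI) = 0 gives eigenvalues λ = -1, 1, -3.
For λ=-1: eigenvector (1,0,0).
For λ=1: eigenvector (1,1,1).
For λ=-3: eigenvector (-1,0,1).
General solution: c_1e^(-t)(1,0,0) + c_2e^(t)(1,1,1) + c_3e^(-3t)(-1,0,1).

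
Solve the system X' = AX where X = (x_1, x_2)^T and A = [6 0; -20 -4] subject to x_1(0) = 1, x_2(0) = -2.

x_1(t) = e^(6t), x_2(t) = -2e^(6t)

Coefficient matrix A = [[6, 0], [-20, -4]].
Characteristic polynomial det(A - λI) = λ^2 - 2λ - 24 = 0.
Eigenvalues λ = -4, 6.
For λ=-4: (A-λI) row 1 is [10, 0], so an eigenvector is (0, -1).
For λ=6: (A-λI) row 2 is [-20, -10], so an eigenvector is (-1, 2).
General solution: K_1e^(-4t)(0,-1) + K_2e^(6t)(-1,2).
Applying x_1(0)=1, x_2(0)=-2 gives K_1=0, K_2=-1.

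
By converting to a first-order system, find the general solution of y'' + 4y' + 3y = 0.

y(t) = C_1e^(-3t) + C_2e^(-t)

Let x_1 = y, x_2 = y'. Then x_1' = x_2 and x_2' = -3x_1 - 4x_2.
A = [[0,1],[-3,-4]]; det(A-λI) = λ^2 + 4λ + 3.
Eigenvalues λ = -3, -1 with eigenvectors (1,-3), (1,-1).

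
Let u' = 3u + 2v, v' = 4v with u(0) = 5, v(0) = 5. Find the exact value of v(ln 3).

405

A = [[3,2],[0,4]]; eigenvalues λ = 4, 3.
Eigenvectors: (2,1) for λ=4, (-1,0) for λ=3.
From the initial condition, c_1 = 5, c_2 = 5.
v(ln 3) = (5)(3^4)(1) + (5)(3^3)(0) = 405.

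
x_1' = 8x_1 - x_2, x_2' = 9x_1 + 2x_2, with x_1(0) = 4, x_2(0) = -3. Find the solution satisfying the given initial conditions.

Coefficient matrix A = [[8, -1], [9, 2]].
Characteristic polynomial det(A - λI) = λ^2 - 10λ + 25 = 0.
Single eigenvalue λ = 5 with algebraic multiplicity 2.
Eigenvector v = (1,3); generalized eigenvector w with (A-λI)w=v is (0,-1).
General solution: e^(5t)[c_1·v + c_2·(t·v + w)].
Applying x_1(0)=4, x_2(0)=-3 gives c_1=4, c_2=15.

x_1(t) = 15te^(5t) + 4e^(5t), x_2(t) = 45te^(5t) - 3e^(5t)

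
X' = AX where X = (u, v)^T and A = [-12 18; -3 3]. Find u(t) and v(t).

u(t) = -2c_1e^(-3t) + 3c_2e^(-6t), v(t) = -c_1e^(-3t) + c_2e^(-6t)

Coefficient matrix A = [[-12, 18], [-3, 3]].
Characteristic polynomial det(A - λI) = λ^2 + 9λ + 18 = 0.
Eigenvalues λ = -3, -6.
For λ=-3: (A-λI) row 1 is [-9, 18], so an eigenvector is (-2, -1).
For λ=-6: (A-λI) row 1 is [-6, 18], so an eigenvector is (3, 1).
General solution: c_1e^(-3t)(-2,-1) + c_2e^(-6t)(3,1).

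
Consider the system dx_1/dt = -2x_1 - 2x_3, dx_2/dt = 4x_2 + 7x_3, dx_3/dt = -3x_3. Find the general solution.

x_1(t) = K_1e^(-2t) + 2K_3e^(-3t), x_2(t) = K_2e^(4t) - K_3e^(-3t), x_3(t) = K_3e^(-3t)

Coefficient matrix A = [[-2, 0, -2], [0, 4, 7], [0, 0, -3]].
det(A - λI) = 0 gives eigenvalues λ = -2, 4, -3.
For λ=-2: eigenvector (1,0,0).
For λ=4: eigenvector (0,1,0).
For λ=-3: eigenvector (2,-1,1).
General solution: K_1e^(-2t)(1,0,0) + K_2e^(4t)(0,1,0) + K_3e^(-3t)(2,-1,1).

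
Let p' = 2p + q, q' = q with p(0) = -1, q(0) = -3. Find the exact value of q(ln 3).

A = [[2,1],[0,1]]; eigenvalues λ = 2, 1.
Eigenvectors: (-1,0) for λ=2, (1,-1) for λ=1.
From the initial condition, c_1 = 4, c_2 = 3.
q(ln 3) = (4)(3^2)(0) + (3)(3^1)(-1) = -9.

-9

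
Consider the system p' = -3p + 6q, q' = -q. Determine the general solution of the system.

p(t) = 3c_1e^(-t) + c_2e^(-3t), q(t) = c_1e^(-t)

Coefficient matrix A = [[-3, 6], [0, -1]].
Characteristic polynomial det(A - λI) = λ^2 + 4λ + 3 = 0.
Eigenvalues λ = -1, -3.
For λ=-1: (A-λI) row 1 is [-2, 6], so an eigenvector is (3, 1).
For λ=-3: (A-λI) row 1 is [0, 6], so an eigenvector is (1, 0).
General solution: c_1e^(-t)(3,1) + c_2e^(-3t)(1,0).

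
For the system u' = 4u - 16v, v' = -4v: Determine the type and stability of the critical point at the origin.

A = [[4,-16],[0,-4]]; det(A-λI) = λ^2 - 16.
λ = 4, -4: opposite signs.

saddle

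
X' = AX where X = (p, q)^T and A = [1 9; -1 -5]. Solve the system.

p(t) = -3c_1e^(-2t) - 3c_2te^(-2t) - c_2e^(-2t), q(t) = c_1e^(-2t) + c_2te^(-2t)

Coefficient matrix A = [[1, 9], [-1, -5]].
Characteristic polynomial det(A - λI) = λ^2 + 4λ + 4 = 0.
Single eigenvalue λ = -2 with algebraic multiplicity 2.
Eigenvector v = (-3,1); generalized eigenvector w with (A-λI)w=v is (-1,0).
General solution: e^(-2t)[c_1·v + c_2·(t·v + w)].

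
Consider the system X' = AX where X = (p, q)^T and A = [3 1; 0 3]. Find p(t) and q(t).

p(t) = -K_1e^(3t) - K_2te^(3t) - 3K_2e^(3t), q(t) = -K_2e^(3t)

Coefficient matrix A = [[3, 1], [0, 3]].
Characteristic polynomial det(A - λI) = λ^2 - 6λ + 9 = 0.
Single eigenvalue λ = 3 with algebraic multiplicity 2.
Eigenvector v = (-1,0); generalized eigenvector w with (A-λI)w=v is (-3,-1).
General solution: e^(3t)[K_1·v + K_2·(t·v + w)].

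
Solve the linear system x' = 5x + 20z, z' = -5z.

Coefficient matrix A = [[5, 20], [0, -5]].
Characteristic polynomial det(A - λI) = λ^2 - 25 = 0.
Eigenvalues λ = -5, 5.
For λ=-5: (A-λI) row 1 is [10, 20], so an eigenvector is (2, -1).
For λ=5: (A-λI) row 1 is [0, 20], so an eigenvector is (1, 0).
General solution: K_1e^(-5t)(2,-1) + K_2e^(5t)(1,0).

x(t) = 2K_1e^(-5t) + K_2e^(5t), z(t) = -K_1e^(-5t)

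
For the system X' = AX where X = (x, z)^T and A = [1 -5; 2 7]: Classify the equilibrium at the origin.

A = [[1,-5],[2,7]]; det(A-λI) = λ^2 - 8λ + 17.
λ = 4 ± i: positive real part.

unstable spiral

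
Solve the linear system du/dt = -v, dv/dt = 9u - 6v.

u(t) = K_1e^(-3t) + K_2te^(-3t), v(t) = 3K_1e^(-3t) + 3K_2te^(-3t) - K_2e^(-3t)

Coefficient matrix A = [[0, -1], [9, -6]].
Characteristic polynomial det(A - λI) = λ^2 + 6λ + 9 = 0.
Single eigenvalue λ = -3 with algebraic multiplicity 2.
Eigenvector v = (1,3); generalized eigenvector w with (A-λI)w=v is (0,-1).
General solution: e^(-3t)[K_1·v + K_2·(t·v + w)].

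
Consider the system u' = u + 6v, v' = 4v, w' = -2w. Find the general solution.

u(t) = C_1e^(t) + 2C_2e^(4t), v(t) = C_2e^(4t), w(t) = C_3e^(-2t)

Coefficient matrix A = [[1, 6, 0], [0, 4, 0], [0, 0, -2]].
det(A - λI) = 0 gives eigenvalues λ = 1, 4, -2.
For λ=1: eigenvector (1,0,0).
For λ=4: eigenvector (2,1,0).
For λ=-2: eigenvector (0,0,1).
General solution: C_1e^(t)(1,0,0) + C_2e^(4t)(2,1,0) + C_3e^(-2t)(0,0,1).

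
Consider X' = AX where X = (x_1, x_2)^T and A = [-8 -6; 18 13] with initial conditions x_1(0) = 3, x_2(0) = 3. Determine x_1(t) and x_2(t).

Coefficient matrix A = [[-8, -6], [18, 13]].
Characteristic polynomial det(A - λI) = λ^2 - 5λ + 4 = 0.
Eigenvalues λ = 4, 1.
For λ=4: (A-λI) row 1 is [-12, -6], so an eigenvector is (-1, 2).
For λ=1: (A-λI) row 1 is [-9, -6], so an eigenvector is (-2, 3).
General solution: c_1e^(4t)(-1,2) + c_2e^(t)(-2,3).
Applying x_1(0)=3, x_2(0)=3 gives c_1=15, c_2=-9.

x_1(t) = -15e^(4t) + 18e^(t), x_2(t) = 30e^(4t) - 27e^(t)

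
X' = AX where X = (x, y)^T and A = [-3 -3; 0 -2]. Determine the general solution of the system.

x(t) = c_1e^(-3t) + 3c_2e^(-2t), y(t) = -c_2e^(-2t)

Coefficient matrix A = [[-3, -3], [0, -2]].
Characteristic polynomial det(A - λI) = λ^2 + 5λ + 6 = 0.
Eigenvalues λ = -3, -2.
For λ=-3: (A-λI) row 1 is [0, -3], so an eigenvector is (1, 0).
For λ=-2: (A-λI) row 1 is [-1, -3], so an eigenvector is (3, -1).
General solution: c_1e^(-3t)(1,0) + c_2e^(-2t)(3,-1).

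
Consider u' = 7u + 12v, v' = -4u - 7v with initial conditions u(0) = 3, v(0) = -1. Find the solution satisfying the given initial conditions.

u(t) = 6e^(t) - 3e^(-t), v(t) = -3e^(t) + 2e^(-t)

Coefficient matrix A = [[7, 12], [-4, -7]].
Characteristic polynomial det(A - λI) = λ^2 - 1 = 0.
Eigenvalues λ = -1, 1.
For λ=-1: (A-λI) row 1 is [8, 12], so an eigenvector is (-3, 2).
For λ=1: (A-λI) row 1 is [6, 12], so an eigenvector is (2, -1).
General solution: K_1e^(-t)(-3,2) + K_2e^(t)(2,-1).
Applying u(0)=3, v(0)=-1 gives K_1=1, K_2=3.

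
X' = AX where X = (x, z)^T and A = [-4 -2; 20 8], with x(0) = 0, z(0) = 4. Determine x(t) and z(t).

x(t) = -4e^(2t)sin(2t), z(t) = 12e^(2t)sin(2t) + 4e^(2t)cos(2t)

Coefficient matrix A = [[-4, -2], [20, 8]].
Characteristic polynomial det(A - λI) = λ^2 - 4λ + 8 = 0.
Eigenvalues λ = 2 ± 2i (complex conjugate pair).
For λ=2+2i: an eigenvector is (0,-1) - i(1,-3) = (0 - i, -1 + 3i).
A real fundamental pair from Re and Im of e^((2+2i)t)v: X_1 = e^(2t)(cos(2t)·(0,-1) + sin(2t)·(1,-3)), X_2 = e^(2t)(sin(2t)·(0,-1) - cos(2t)·(1,-3)).
General solution: c_1X_1 + c_2X_2.
Applying x(0)=0, z(0)=4 gives c_1=-4, c_2=0.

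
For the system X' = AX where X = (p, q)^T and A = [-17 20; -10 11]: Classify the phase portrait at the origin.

stable spiral

A = [[-17,20],[-10,11]]; det(A-λI) = λ^2 + 6λ + 13.
λ = -3 ± 2i: negative real part.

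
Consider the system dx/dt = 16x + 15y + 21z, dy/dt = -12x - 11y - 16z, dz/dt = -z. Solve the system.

x(t) = C_1e^(t) - 3C_2e^(-t) + 5C_3e^(4t), y(t) = -C_1e^(t) + 2C_2e^(-t) - 4C_3e^(4t), z(t) = C_2e^(-t)

Coefficient matrix A = [[16, 15, 21], [-12, -11, -16], [0, 0, -1]].
det(A - λI) = 0 gives eigenvalues λ = 1, -1, 4.
For λ=1: eigenvector (1,-1,0).
For λ=-1: eigenvector (-3,2,1).
For λ=4: eigenvector (5,-4,0).
General solution: C_1e^(t)(1,-1,0) + C_2e^(-t)(-3,2,1) + C_3e^(4t)(5,-4,0).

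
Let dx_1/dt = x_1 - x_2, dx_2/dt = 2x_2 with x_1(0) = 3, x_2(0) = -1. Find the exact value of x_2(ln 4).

A = [[1,-1],[0,2]]; eigenvalues λ = 2, 1.
Eigenvectors: (1,-1) for λ=2, (-1,0) for λ=1.
From the initial condition, c_1 = 1, c_2 = -2.
x_2(ln 4) = (1)(4^2)(-1) + (-2)(4^1)(0) = -16.

-16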